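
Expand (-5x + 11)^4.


Expand (-5x + 11)^4 by repeated multiplication:
  (-5x + 11)^2 = 25x^2 - 110x + 121
  (-5x + 11)^3 = -125x^3 + 825x^2 - 1815x + 1331
= 625x^4 - 5500x^3 + 18150x^2 - 26620x + 14641


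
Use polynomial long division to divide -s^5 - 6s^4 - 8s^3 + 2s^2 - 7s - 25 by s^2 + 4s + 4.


(-s^5 - 6s^4 - 8s^3 + 2s^2 - 7s - 25) / (s^2 + 4s + 4)
Step 1: -s^3 * (s^2 + 4s + 4) = -s^5 - 4s^4 - 4s^3; subtract.
Step 2: -2s^2 * (s^2 + 4s + 4) = -2s^4 - 8s^3 - 8s^2; subtract.
Step 3: 4s * (s^2 + 4s + 4) = 4s^3 + 16s^2 + 16s; subtract.
Step 4: -6 * (s^2 + 4s + 4) = -6s^2 - 24s - 24; subtract.
Quotient: -s^3 - 2s^2 + 4s - 6, Remainder: s - 1


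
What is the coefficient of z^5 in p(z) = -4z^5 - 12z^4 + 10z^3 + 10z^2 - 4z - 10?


Read off the coefficient of z^5: -4


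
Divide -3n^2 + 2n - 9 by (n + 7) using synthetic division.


Synthetic division with c = -7. Coefficients: -3, 2, -9
Bring down -3.
  -3 * -7 = 21; 21 + 2 = 23
  23 * -7 = -161; -161 - 9 = -170
Quotient: -3n + 23, Remainder: -170


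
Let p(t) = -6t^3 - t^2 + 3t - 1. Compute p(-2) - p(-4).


p(-2) = 37
p(-4) = 355
p(-2) - p(-4) = 37 - 355 = -318


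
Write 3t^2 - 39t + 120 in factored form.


Roots satisfy r1 + r2 = -b/a = 13 and r1*r2 = c/a = 40.
So r1 = 8, r2 = 5.
3t^2 - 39t + 120 = 3(t - r1)(t - r2) = 3(t - 8)(t - 5)


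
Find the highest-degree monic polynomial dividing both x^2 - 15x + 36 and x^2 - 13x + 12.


Factor each:
  x^2 - 15x + 36 = (x - 12)(x - 3)
  x^2 - 13x + 12 = (x - 12)(x - 1)
Common monic factor: x - 12


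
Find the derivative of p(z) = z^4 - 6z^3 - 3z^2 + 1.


Apply the power rule term by term:
  d/dz(z^4) = 4z^3
  d/dz(-6z^3) = -18z^2
  d/dz(-3z^2) = -6z
  d/dz(1) = 0
p'(z) = 4z^3 - 18z^2 - 6z


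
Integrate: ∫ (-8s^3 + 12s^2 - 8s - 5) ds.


Reverse power rule on each term:
  ∫ -8s^3 ds = -2s^4
  ∫ 12s^2 ds = 4s^3
  ∫ -8s ds = -4s^2
  ∫ -5 ds = -5s
F(s) = -2s^4 + 4s^3 - 4s^2 - 5s + C


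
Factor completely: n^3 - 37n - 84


Try integer roots (divisors of -84). n=-3: p(-3)=0.
Divide out (n + 3): quotient is n^2 - 3n - 28.
Factor the quadratic: (n + 4)(n - 7)
Result: (n + 3)(n + 4)(n - 7)


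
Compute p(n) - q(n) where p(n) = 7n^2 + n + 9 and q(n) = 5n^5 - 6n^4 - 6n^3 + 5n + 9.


Distribute the minus sign:
  (7n^2 + n + 9)
- (5n^5 - 6n^4 - 6n^3 + 5n + 9)
Negate second polynomial: -5n^5 + 6n^4 + 6n^3 - 5n - 9
Add: -5n^5 + 6n^4 + 6n^3 + 7n^2 - 4n


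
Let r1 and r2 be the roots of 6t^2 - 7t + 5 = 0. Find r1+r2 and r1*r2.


For at^2+bt+c=0: sum = -b/a, product = c/a.
a=6, b=-7, c=5
Sum = -(-7)/6 = 7/6
Product = (5)/6 = 5/6


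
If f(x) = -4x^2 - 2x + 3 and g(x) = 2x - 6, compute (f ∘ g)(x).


Substitute g(x) into f:
f(g(x)) = -4*(2x - 6)^2 + (-2)*(2x - 6) + 3
(2x - 6)^2 = 4x^2 - 24x + 36
Expand and combine: -16x^2 + 92x - 129


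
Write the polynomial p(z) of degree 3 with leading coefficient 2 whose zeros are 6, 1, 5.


p(z) = 2(z - 6)(z - 1)(z - 5)
Expand: 2z^3 - 24z^2 + 82z - 60


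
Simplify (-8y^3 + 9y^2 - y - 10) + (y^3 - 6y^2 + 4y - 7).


Align terms by degree and add:
  -8y^3 + 9y^2 - y - 10
+ y^3 - 6y^2 + 4y - 7
= -7y^3 + 3y^2 + 3y - 17


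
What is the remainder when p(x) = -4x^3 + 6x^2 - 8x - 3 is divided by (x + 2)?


By the Remainder Theorem, the remainder equals p(-2):
  -4*(-2)^3 = 32
  6*(-2)^2 = 24
  -8*(-2)^1 = 16
  constant: -3
Sum: 32 + 24 + 16 - 3 = 69


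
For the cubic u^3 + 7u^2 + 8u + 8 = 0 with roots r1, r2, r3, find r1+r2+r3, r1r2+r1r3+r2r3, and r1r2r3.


Monic cubic u^3+bu^2+cu+d=0: sum=-b, pairwise sum=c, product=-d.
b=7, c=8, d=8
r1+r2+r3 = -7
r1r2+r1r3+r2r3 = 8
r1r2r3 = -8


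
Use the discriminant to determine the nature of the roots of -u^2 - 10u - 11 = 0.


D = b^2 - 4ac = (-10)^2 - 4(-1)(-11) = 100 - 44 = 56
Since D > 0: two distinct irrational roots


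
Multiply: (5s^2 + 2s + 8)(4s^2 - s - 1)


Distribute each term of the first polynomial:
  (5s^2)(4s^2 - s - 1) = 20s^4 - 5s^3 - 5s^2
  (2s)(4s^2 - s - 1) = 8s^3 - 2s^2 - 2s
  (8)(4s^2 - s - 1) = 32s^2 - 8s - 8
Sum: 20s^4 + 3s^3 + 25s^2 - 10s - 8


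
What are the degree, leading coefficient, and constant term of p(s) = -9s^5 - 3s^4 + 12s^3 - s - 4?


Highest power of s is 5, with coefficient -9. Constant term is -4.
Degree = 5, leading coefficient = -9, constant term = -4


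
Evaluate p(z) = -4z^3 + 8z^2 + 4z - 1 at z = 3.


Using direct substitution:
  -4 * (3)^3 = -108
  8 * (3)^2 = 72
  4 * (3)^1 = 12
  constant: -1
Sum = -108 + 72 + 12 - 1 = -25


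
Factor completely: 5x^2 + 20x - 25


Roots satisfy r1 + r2 = -b/a = -4 and r1*r2 = c/a = -5.
So r1 = -5, r2 = 1.
5x^2 + 20x - 25 = 5(x - r1)(x - r2) = 5(x + 5)(x - 1)


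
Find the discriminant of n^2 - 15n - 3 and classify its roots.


D = b^2 - 4ac = (-15)^2 - 4(1)(-3) = 225 + 12 = 237
Since D > 0: two distinct irrational roots


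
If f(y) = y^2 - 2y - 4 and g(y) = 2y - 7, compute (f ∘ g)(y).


Substitute g(y) into f:
f(g(y)) = 1*(2y - 7)^2 + (-2)*(2y - 7) + (-4)
(2y - 7)^2 = 4y^2 - 28y + 49
Expand and combine: 4y^2 - 32y + 59


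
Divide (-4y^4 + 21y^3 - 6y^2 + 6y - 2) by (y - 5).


(-4y^4 + 21y^3 - 6y^2 + 6y - 2) / (y - 5)
Step 1: -4y^3 * (y - 5) = -4y^4 + 20y^3; subtract.
Step 2: y^2 * (y - 5) = y^3 - 5y^2; subtract.
Step 3: -y * (y - 5) = -y^2 + 5y; subtract.
Step 4: 1 * (y - 5) = y - 5; subtract.
Quotient: -4y^3 + y^2 - y + 1, Remainder: 3


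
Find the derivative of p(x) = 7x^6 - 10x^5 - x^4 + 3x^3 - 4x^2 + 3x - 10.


Apply the power rule term by term:
  d/dx(7x^6) = 42x^5
  d/dx(-10x^5) = -50x^4
  d/dx(-x^4) = -4x^3
  d/dx(3x^3) = 9x^2
  d/dx(-4x^2) = -8x
  d/dx(3x) = 3
  d/dx(-10) = 0
p'(x) = 42x^5 - 50x^4 - 4x^3 + 9x^2 - 8x + 3


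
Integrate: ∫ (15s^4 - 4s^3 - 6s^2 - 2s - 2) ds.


Reverse power rule on each term:
  ∫ 15s^4 ds = 3s^5
  ∫ -4s^3 ds = -s^4
  ∫ -6s^2 ds = -2s^3
  ∫ -2s ds = -s^2
  ∫ -2 ds = -2s
F(s) = 3s^5 - s^4 - 2s^3 - s^2 - 2s + C


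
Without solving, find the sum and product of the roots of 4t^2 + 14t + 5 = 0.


For at^2+bt+c=0: sum = -b/a, product = c/a.
a=4, b=14, c=5
Sum = -(14)/4 = -7/2
Product = (5)/4 = 5/4


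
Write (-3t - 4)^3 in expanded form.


Expand (-3t - 4)^3 by repeated multiplication:
  (-3t - 4)^2 = 9t^2 + 24t + 16
= -27t^3 - 108t^2 - 144t - 64


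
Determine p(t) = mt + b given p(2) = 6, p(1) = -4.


p(t) = mt + b. Using p(2)=6, p(1)=-4:
m = (6 + 4)/(2 - 1) = 10/1 = 10
b = 6 - m*(2) = 6 - 20 = -14
p(t) = 10t - 14


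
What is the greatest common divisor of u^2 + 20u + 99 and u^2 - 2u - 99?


Factor each:
  u^2 + 20u + 99 = (u + 9)(u + 11)
  u^2 - 2u - 99 = (u + 9)(u - 11)
Common monic factor: u + 9


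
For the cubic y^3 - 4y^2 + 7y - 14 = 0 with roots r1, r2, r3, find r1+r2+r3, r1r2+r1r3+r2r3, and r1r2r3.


Monic cubic y^3+by^2+cy+d=0: sum=-b, pairwise sum=c, product=-d.
b=-4, c=7, d=-14
r1+r2+r3 = 4
r1r2+r1r3+r2r3 = 7
r1r2r3 = 14


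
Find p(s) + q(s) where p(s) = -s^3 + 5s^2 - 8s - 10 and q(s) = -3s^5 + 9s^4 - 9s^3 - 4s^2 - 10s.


Align terms by degree and add:
  -s^3 + 5s^2 - 8s - 10
  -3s^5 + 9s^4 - 9s^3 - 4s^2 - 10s
= -3s^5 + 9s^4 - 10s^3 + s^2 - 18s - 10


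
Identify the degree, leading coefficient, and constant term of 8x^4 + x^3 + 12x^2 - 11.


Highest power of x is 4, with coefficient 8. Constant term is -11.
Degree = 4, leading coefficient = 8, constant term = -11


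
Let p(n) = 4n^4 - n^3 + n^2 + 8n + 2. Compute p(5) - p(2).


p(5) = 2442
p(2) = 78
p(5) - p(2) = 2442 - 78 = 2364


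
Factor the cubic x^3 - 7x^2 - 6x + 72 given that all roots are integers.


Try integer roots (divisors of 72). x=6: p(6)=0.
Divide out (x - 6): quotient is x^2 - x - 12.
Factor the quadratic: (x - 4)(x + 3)
Result: (x - 6)(x - 4)(x + 3)


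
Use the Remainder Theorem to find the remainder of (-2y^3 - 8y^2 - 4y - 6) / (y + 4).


By the Remainder Theorem, the remainder equals p(-4):
  -2*(-4)^3 = 128
  -8*(-4)^2 = -128
  -4*(-4)^1 = 16
  constant: -6
Sum: 128 - 128 + 16 - 6 = 10


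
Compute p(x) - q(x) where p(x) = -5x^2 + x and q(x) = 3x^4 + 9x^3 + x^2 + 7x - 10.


Distribute the minus sign:
  (-5x^2 + x)
- (3x^4 + 9x^3 + x^2 + 7x - 10)
Negate second polynomial: -3x^4 - 9x^3 - x^2 - 7x + 10
Add: -3x^4 - 9x^3 - 6x^2 - 6x + 10


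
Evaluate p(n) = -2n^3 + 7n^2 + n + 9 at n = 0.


Using direct substitution:
  -2 * (0)^3 = 0
  7 * (0)^2 = 0
  1 * (0)^1 = 0
  constant: 9
Sum = 0 + 0 + 0 + 9 = 9


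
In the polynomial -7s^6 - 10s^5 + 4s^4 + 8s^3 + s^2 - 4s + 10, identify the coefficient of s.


Read off the coefficient of s: -4


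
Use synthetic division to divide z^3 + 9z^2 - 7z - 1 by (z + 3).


Synthetic division with c = -3. Coefficients: 1, 9, -7, -1
Bring down 1.
  1 * -3 = -3; -3 + 9 = 6
  6 * -3 = -18; -18 - 7 = -25
  -25 * -3 = 75; 75 - 1 = 74
Quotient: z^2 + 6z - 25, Remainder: 74


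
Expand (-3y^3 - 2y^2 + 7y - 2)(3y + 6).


Distribute each term of the first polynomial:
  (-3y^3)(3y + 6) = -9y^4 - 18y^3
  (-2y^2)(3y + 6) = -6y^3 - 12y^2
  (7y)(3y + 6) = 21y^2 + 42y
  (-2)(3y + 6) = -6y - 12
Sum: -9y^4 - 24y^3 + 9y^2 + 36y - 12


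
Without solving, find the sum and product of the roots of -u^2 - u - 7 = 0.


For au^2+bu+c=0: sum = -b/a, product = c/a.
a=-1, b=-1, c=-7
Sum = -(-1)/-1 = -1
Product = (-7)/-1 = 7


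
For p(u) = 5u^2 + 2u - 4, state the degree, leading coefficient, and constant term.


Highest power of u is 2, with coefficient 5. Constant term is -4.
Degree = 2, leading coefficient = 5, constant term = -4


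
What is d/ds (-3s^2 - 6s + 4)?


Apply the power rule term by term:
  d/ds(-3s^2) = -6s
  d/ds(-6s) = -6
  d/ds(4) = 0
p'(s) = -6s - 6


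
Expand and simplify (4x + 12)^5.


Expand (4x + 12)^5 by repeated multiplication:
  (4x + 12)^2 = 16x^2 + 96x + 144
  (4x + 12)^3 = 64x^3 + 576x^2 + 1728x + 1728
  (4x + 12)^4 = 256x^4 + 3072x^3 + 13824x^2 + 27648x + 20736
= 1024x^5 + 15360x^4 + 92160x^3 + 276480x^2 + 414720x + 248832


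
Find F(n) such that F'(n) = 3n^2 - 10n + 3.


Reverse power rule on each term:
  ∫ 3n^2 dn = n^3
  ∫ -10n dn = -5n^2
  ∫ 3 dn = 3n
F(n) = n^3 - 5n^2 + 3n + C


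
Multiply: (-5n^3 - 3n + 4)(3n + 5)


Distribute each term of the first polynomial:
  (-5n^3)(3n + 5) = -15n^4 - 25n^3
  (-3n)(3n + 5) = -9n^2 - 15n
  (4)(3n + 5) = 12n + 20
Sum: -15n^4 - 25n^3 - 9n^2 - 3n + 20


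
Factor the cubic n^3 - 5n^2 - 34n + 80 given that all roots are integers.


Try integer roots (divisors of 80). n=2: p(2)=0.
Divide out (n - 2): quotient is n^2 - 3n - 40.
Factor the quadratic: (n - 8)(n + 5)
Result: (n - 2)(n - 8)(n + 5)


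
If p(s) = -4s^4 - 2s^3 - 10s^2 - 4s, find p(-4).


Using direct substitution:
  -4 * (-4)^4 = -1024
  -2 * (-4)^3 = 128
  -10 * (-4)^2 = -160
  -4 * (-4)^1 = 16
  constant: 0
Sum = -1024 + 128 - 160 + 16 + 0 = -1040


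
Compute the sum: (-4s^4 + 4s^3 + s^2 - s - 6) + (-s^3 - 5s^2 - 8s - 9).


Align terms by degree and add:
  -4s^4 + 4s^3 + s^2 - s - 6
  -s^3 - 5s^2 - 8s - 9
= -4s^4 + 3s^3 - 4s^2 - 9s - 15


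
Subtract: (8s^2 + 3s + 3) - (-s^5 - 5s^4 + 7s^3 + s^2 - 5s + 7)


Distribute the minus sign:
  (8s^2 + 3s + 3)
- (-s^5 - 5s^4 + 7s^3 + s^2 - 5s + 7)
Negate second polynomial: s^5 + 5s^4 - 7s^3 - s^2 + 5s - 7
Add: s^5 + 5s^4 - 7s^3 + 7s^2 + 8s - 4


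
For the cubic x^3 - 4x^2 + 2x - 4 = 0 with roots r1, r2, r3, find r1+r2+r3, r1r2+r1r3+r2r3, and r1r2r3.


Monic cubic x^3+bx^2+cx+d=0: sum=-b, pairwise sum=c, product=-d.
b=-4, c=2, d=-4
r1+r2+r3 = 4
r1r2+r1r3+r2r3 = 2
r1r2r3 = 4


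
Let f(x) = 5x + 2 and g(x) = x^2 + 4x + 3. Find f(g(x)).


Substitute g(x) into f:
f(g(x)) = 5*(x^2 + 4x + 3) + 2
Expand and combine: 5x^2 + 20x + 17


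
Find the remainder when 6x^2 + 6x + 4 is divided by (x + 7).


By the Remainder Theorem, the remainder equals p(-7):
  6*(-7)^2 = 294
  6*(-7)^1 = -42
  constant: 4
Sum: 294 - 42 + 4 = 256


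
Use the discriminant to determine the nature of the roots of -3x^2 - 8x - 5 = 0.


D = b^2 - 4ac = (-8)^2 - 4(-3)(-5) = 64 - 60 = 4
Since D > 0: two distinct rational roots


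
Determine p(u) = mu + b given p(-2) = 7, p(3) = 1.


p(u) = mu + b. Using p(-2)=7, p(3)=1:
m = (7 - 1)/(-2 - 3) = 6/-5 = -6/5
b = 7 - m*(-2) = 7 - 12/5 = 23/5
p(u) = -(6/5)u + (23/5)


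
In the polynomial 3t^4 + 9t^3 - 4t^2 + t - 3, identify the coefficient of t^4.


Read off the coefficient of t^4: 3


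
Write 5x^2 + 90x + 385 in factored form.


Roots satisfy r1 + r2 = -b/a = -18 and r1*r2 = c/a = 77.
So r1 = -11, r2 = -7.
5x^2 + 90x + 385 = 5(x - r1)(x - r2) = 5(x + 11)(x + 7)


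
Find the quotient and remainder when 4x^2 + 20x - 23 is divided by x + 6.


(4x^2 + 20x - 23) / (x + 6)
Step 1: 4x * (x + 6) = 4x^2 + 24x; subtract.
Step 2: -4 * (x + 6) = -4x - 24; subtract.
Quotient: 4x - 4, Remainder: 1


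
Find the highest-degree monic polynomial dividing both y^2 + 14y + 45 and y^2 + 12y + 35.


Factor each:
  y^2 + 14y + 45 = (y + 5)(y + 9)
  y^2 + 12y + 35 = (y + 5)(y + 7)
Common monic factor: y + 5


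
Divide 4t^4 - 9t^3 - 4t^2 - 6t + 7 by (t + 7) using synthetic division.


Synthetic division with c = -7. Coefficients: 4, -9, -4, -6, 7
Bring down 4.
  4 * -7 = -28; -28 - 9 = -37
  -37 * -7 = 259; 259 - 4 = 255
  255 * -7 = -1785; -1785 - 6 = -1791
  -1791 * -7 = 12537; 12537 + 7 = 12544
Quotient: 4t^3 - 37t^2 + 255t - 1791, Remainder: 12544


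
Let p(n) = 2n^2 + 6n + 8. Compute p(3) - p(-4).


p(3) = 44
p(-4) = 16
p(3) - p(-4) = 44 - 16 = 28


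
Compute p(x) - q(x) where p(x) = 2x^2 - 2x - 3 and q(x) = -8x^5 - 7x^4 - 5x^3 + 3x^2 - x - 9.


Distribute the minus sign:
  (2x^2 - 2x - 3)
- (-8x^5 - 7x^4 - 5x^3 + 3x^2 - x - 9)
Negate second polynomial: 8x^5 + 7x^4 + 5x^3 - 3x^2 + x + 9
Add: 8x^5 + 7x^4 + 5x^3 - x^2 - x + 6


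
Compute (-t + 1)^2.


Expand (-t + 1)^2 by repeated multiplication:
= t^2 - 2t + 1


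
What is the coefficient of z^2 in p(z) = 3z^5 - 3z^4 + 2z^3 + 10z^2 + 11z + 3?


Read off the coefficient of z^2: 10


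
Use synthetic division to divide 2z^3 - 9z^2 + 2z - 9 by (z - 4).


Synthetic division with c = 4. Coefficients: 2, -9, 2, -9
Bring down 2.
  2 * 4 = 8; 8 - 9 = -1
  -1 * 4 = -4; -4 + 2 = -2
  -2 * 4 = -8; -8 - 9 = -17
Quotient: 2z^2 - z - 2, Remainder: -17


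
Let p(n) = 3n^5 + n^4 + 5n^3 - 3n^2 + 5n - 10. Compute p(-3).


Using direct substitution:
  3 * (-3)^5 = -729
  1 * (-3)^4 = 81
  5 * (-3)^3 = -135
  -3 * (-3)^2 = -27
  5 * (-3)^1 = -15
  constant: -10
Sum = -729 + 81 - 135 - 27 - 15 - 10 = -835


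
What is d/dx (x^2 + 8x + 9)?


Apply the power rule term by term:
  d/dx(x^2) = 2x
  d/dx(8x) = 8
  d/dx(9) = 0
p'(x) = 2x + 8


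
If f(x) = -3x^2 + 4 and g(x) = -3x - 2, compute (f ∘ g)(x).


Substitute g(x) into f:
f(g(x)) = -3*(-3x - 2)^2 + 4
(-3x - 2)^2 = 9x^2 + 12x + 4
Expand and combine: -27x^2 - 36x - 8


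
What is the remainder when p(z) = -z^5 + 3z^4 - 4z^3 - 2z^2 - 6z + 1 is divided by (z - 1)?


By the Remainder Theorem, the remainder equals p(1):
  -1*(1)^5 = -1
  3*(1)^4 = 3
  -4*(1)^3 = -4
  -2*(1)^2 = -2
  -6*(1)^1 = -6
  constant: 1
Sum: -1 + 3 - 4 - 2 - 6 + 1 = -9


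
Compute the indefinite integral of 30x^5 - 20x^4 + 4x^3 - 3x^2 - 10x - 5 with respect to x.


Reverse power rule on each term:
  ∫ 30x^5 dx = 5x^6
  ∫ -20x^4 dx = -4x^5
  ∫ 4x^3 dx = x^4
  ∫ -3x^2 dx = -x^3
  ∫ -10x dx = -5x^2
  ∫ -5 dx = -5x
F(x) = 5x^6 - 4x^5 + x^4 - x^3 - 5x^2 - 5x + C


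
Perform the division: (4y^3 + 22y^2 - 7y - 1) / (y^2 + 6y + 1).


(4y^3 + 22y^2 - 7y - 1) / (y^2 + 6y + 1)
Step 1: 4y * (y^2 + 6y + 1) = 4y^3 + 24y^2 + 4y; subtract.
Step 2: -2 * (y^2 + 6y + 1) = -2y^2 - 12y - 2; subtract.
Quotient: 4y - 2, Remainder: y + 1


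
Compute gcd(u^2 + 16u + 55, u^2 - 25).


Factor each:
  u^2 + 16u + 55 = (u + 5)(u + 11)
  u^2 - 25 = (u + 5)(u - 5)
Common monic factor: u + 5


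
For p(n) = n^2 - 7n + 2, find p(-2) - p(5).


p(-2) = 20
p(5) = -8
p(-2) - p(5) = 20 + 8 = 28


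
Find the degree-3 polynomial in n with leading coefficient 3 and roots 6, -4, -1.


p(n) = 3(n - 6)(n + 4)(n + 1)
Expand: 3n^3 - 3n^2 - 78n - 72


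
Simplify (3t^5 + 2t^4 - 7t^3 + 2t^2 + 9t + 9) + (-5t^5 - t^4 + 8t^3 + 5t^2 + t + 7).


Align terms by degree and add:
  3t^5 + 2t^4 - 7t^3 + 2t^2 + 9t + 9
  -5t^5 - t^4 + 8t^3 + 5t^2 + t + 7
= -2t^5 + t^4 + t^3 + 7t^2 + 10t + 16


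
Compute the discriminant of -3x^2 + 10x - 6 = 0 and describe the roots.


D = b^2 - 4ac = (10)^2 - 4(-3)(-6) = 100 - 72 = 28
Since D > 0: two distinct irrational roots


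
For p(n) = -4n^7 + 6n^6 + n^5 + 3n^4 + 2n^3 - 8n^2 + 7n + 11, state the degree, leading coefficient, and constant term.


Highest power of n is 7, with coefficient -4. Constant term is 11.
Degree = 7, leading coefficient = -4, constant term = 11


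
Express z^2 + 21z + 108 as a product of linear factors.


Roots satisfy r1 + r2 = -b/a = -21 and r1*r2 = c/a = 108.
So r1 = -9, r2 = -12.
z^2 + 21z + 108 = (z - r1)(z - r2) = (z + 9)(z + 12)


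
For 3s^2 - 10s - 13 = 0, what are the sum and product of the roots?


For as^2+bs+c=0: sum = -b/a, product = c/a.
a=3, b=-10, c=-13
Sum = -(-10)/3 = 10/3
Product = (-13)/3 = -13/3


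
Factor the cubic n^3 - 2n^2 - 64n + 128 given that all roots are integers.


Try integer roots (divisors of 128). n=2: p(2)=0.
Divide out (n - 2): quotient is n^2 - 64.
Factor the quadratic: (n - 8)(n + 8)
Result: (n - 2)(n - 8)(n + 8)


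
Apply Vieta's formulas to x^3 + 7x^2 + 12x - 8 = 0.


Monic cubic x^3+bx^2+cx+d=0: sum=-b, pairwise sum=c, product=-d.
b=7, c=12, d=-8
r1+r2+r3 = -7
r1r2+r1r3+r2r3 = 12
r1r2r3 = 8


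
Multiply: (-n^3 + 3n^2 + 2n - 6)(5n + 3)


Distribute each term of the first polynomial:
  (-n^3)(5n + 3) = -5n^4 - 3n^3
  (3n^2)(5n + 3) = 15n^3 + 9n^2
  (2n)(5n + 3) = 10n^2 + 6n
  (-6)(5n + 3) = -30n - 18
Sum: -5n^4 + 12n^3 + 19n^2 - 24n - 18


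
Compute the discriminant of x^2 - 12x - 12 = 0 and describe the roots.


D = b^2 - 4ac = (-12)^2 - 4(1)(-12) = 144 + 48 = 192
Since D > 0: two distinct irrational roots


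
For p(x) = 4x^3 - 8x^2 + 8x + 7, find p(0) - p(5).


p(0) = 7
p(5) = 347
p(0) - p(5) = 7 - 347 = -340


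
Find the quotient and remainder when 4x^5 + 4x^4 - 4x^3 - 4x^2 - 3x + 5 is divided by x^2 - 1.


(4x^5 + 4x^4 - 4x^3 - 4x^2 - 3x + 5) / (x^2 - 1)
Step 1: 4x^3 * (x^2 - 1) = 4x^5 - 4x^3; subtract.
Step 2: 4x^2 * (x^2 - 1) = 4x^4 - 4x^2; subtract.
Step 3: 0 * (x^2 - 1) = 0; subtract.
Step 4: 0 * (x^2 - 1) = 0; subtract.
Quotient: 4x^3 + 4x^2, Remainder: -3x + 5


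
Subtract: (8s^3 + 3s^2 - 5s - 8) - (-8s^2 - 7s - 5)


Distribute the minus sign:
  (8s^3 + 3s^2 - 5s - 8)
- (-8s^2 - 7s - 5)
Negate second polynomial: 8s^2 + 7s + 5
Add: 8s^3 + 11s^2 + 2s - 3


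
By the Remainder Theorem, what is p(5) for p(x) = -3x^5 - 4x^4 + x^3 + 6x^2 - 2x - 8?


By the Remainder Theorem, the remainder equals p(5):
  -3*(5)^5 = -9375
  -4*(5)^4 = -2500
  1*(5)^3 = 125
  6*(5)^2 = 150
  -2*(5)^1 = -10
  constant: -8
Sum: -9375 - 2500 + 125 + 150 - 10 - 8 = -11618


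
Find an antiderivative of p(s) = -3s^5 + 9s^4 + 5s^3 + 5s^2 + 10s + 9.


Reverse power rule on each term:
  ∫ -3s^5 ds = -(1/2)s^6
  ∫ 9s^4 ds = (9/5)s^5
  ∫ 5s^3 ds = (5/4)s^4
  ∫ 5s^2 ds = (5/3)s^3
  ∫ 10s ds = 5s^2
  ∫ 9 ds = 9s
F(s) = -(1/2)s^6 + (9/5)s^5 + (5/4)s^4 + (5/3)s^3 + 5s^2 + 9s + C


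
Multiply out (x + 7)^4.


Expand (x + 7)^4 by repeated multiplication:
  (x + 7)^2 = x^2 + 14x + 49
  (x + 7)^3 = x^3 + 21x^2 + 147x + 343
= x^4 + 28x^3 + 294x^2 + 1372x + 2401


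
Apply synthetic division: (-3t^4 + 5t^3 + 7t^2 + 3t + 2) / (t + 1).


Synthetic division with c = -1. Coefficients: -3, 5, 7, 3, 2
Bring down -3.
  -3 * -1 = 3; 3 + 5 = 8
  8 * -1 = -8; -8 + 7 = -1
  -1 * -1 = 1; 1 + 3 = 4
  4 * -1 = -4; -4 + 2 = -2
Quotient: -3t^3 + 8t^2 - t + 4, Remainder: -2


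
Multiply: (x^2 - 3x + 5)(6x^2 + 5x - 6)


Distribute each term of the first polynomial:
  (x^2)(6x^2 + 5x - 6) = 6x^4 + 5x^3 - 6x^2
  (-3x)(6x^2 + 5x - 6) = -18x^3 - 15x^2 + 18x
  (5)(6x^2 + 5x - 6) = 30x^2 + 25x - 30
Sum: 6x^4 - 13x^3 + 9x^2 + 43x - 30


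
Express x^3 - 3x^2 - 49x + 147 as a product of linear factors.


Try integer roots (divisors of 147). x=7: p(7)=0.
Divide out (x - 7): quotient is x^2 + 4x - 21.
Factor the quadratic: (x - 3)(x + 7)
Result: (x - 7)(x - 3)(x + 7)


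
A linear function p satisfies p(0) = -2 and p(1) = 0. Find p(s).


p(s) = ms + b. Using p(0)=-2, p(1)=0:
m = (-2)/(0 - 1) = -2/-1 = 2
b = -2 - m*(0) = -2 = -2
p(s) = 2s - 2


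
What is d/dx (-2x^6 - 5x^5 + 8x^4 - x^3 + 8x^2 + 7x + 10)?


Apply the power rule term by term:
  d/dx(-2x^6) = -12x^5
  d/dx(-5x^5) = -25x^4
  d/dx(8x^4) = 32x^3
  d/dx(-x^3) = -3x^2
  d/dx(8x^2) = 16x
  d/dx(7x) = 7
  d/dx(10) = 0
p'(x) = -12x^5 - 25x^4 + 32x^3 - 3x^2 + 16x + 7


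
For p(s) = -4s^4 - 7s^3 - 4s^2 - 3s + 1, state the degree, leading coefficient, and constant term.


Highest power of s is 4, with coefficient -4. Constant term is 1.
Degree = 4, leading coefficient = -4, constant term = 1


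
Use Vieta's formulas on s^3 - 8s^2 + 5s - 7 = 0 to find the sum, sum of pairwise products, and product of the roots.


Monic cubic s^3+bs^2+cs+d=0: sum=-b, pairwise sum=c, product=-d.
b=-8, c=5, d=-7
r1+r2+r3 = 8
r1r2+r1r3+r2r3 = 5
r1r2r3 = 7


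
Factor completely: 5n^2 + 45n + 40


Roots satisfy r1 + r2 = -b/a = -9 and r1*r2 = c/a = 8.
So r1 = -1, r2 = -8.
5n^2 + 45n + 40 = 5(n - r1)(n - r2) = 5(n + 1)(n + 8)


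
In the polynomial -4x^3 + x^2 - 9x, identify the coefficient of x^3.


Read off the coefficient of x^3: -4


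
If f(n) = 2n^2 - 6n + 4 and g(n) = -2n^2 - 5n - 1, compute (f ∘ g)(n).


Substitute g(n) into f:
f(g(n)) = 2*(-2n^2 - 5n - 1)^2 + (-6)*(-2n^2 - 5n - 1) + 4
(-2n^2 - 5n - 1)^2 = 4n^4 + 20n^3 + 29n^2 + 10n + 1
Expand and combine: 8n^4 + 40n^3 + 70n^2 + 50n + 12


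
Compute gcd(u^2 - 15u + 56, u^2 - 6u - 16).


Factor each:
  u^2 - 15u + 56 = (u - 8)(u - 7)
  u^2 - 6u - 16 = (u - 8)(u + 2)
Common monic factor: u - 8


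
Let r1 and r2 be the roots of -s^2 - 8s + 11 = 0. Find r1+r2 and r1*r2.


For as^2+bs+c=0: sum = -b/a, product = c/a.
a=-1, b=-8, c=11
Sum = -(-8)/-1 = -8
Product = (11)/-1 = -11


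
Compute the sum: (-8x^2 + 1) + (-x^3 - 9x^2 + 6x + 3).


Align terms by degree and add:
  -8x^2 + 1
  -x^3 - 9x^2 + 6x + 3
= -x^3 - 17x^2 + 6x + 4


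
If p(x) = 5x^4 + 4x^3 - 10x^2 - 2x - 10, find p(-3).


Using direct substitution:
  5 * (-3)^4 = 405
  4 * (-3)^3 = -108
  -10 * (-3)^2 = -90
  -2 * (-3)^1 = 6
  constant: -10
Sum = 405 - 108 - 90 + 6 - 10 = 203


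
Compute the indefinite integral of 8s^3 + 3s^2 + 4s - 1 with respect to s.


Reverse power rule on each term:
  ∫ 8s^3 ds = 2s^4
  ∫ 3s^2 ds = s^3
  ∫ 4s ds = 2s^2
  ∫ -1 ds = -s
F(s) = 2s^4 + s^3 + 2s^2 - s + C


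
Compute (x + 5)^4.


Expand (x + 5)^4 by repeated multiplication:
  (x + 5)^2 = x^2 + 10x + 25
  (x + 5)^3 = x^3 + 15x^2 + 75x + 125
= x^4 + 20x^3 + 150x^2 + 500x + 625


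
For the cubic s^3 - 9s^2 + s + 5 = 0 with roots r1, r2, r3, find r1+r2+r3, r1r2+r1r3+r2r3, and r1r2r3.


Monic cubic s^3+bs^2+cs+d=0: sum=-b, pairwise sum=c, product=-d.
b=-9, c=1, d=5
r1+r2+r3 = 9
r1r2+r1r3+r2r3 = 1
r1r2r3 = -5


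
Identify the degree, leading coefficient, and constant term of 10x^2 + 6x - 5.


Highest power of x is 2, with coefficient 10. Constant term is -5.
Degree = 2, leading coefficient = 10, constant term = -5


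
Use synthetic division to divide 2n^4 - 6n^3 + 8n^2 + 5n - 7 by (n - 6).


Synthetic division with c = 6. Coefficients: 2, -6, 8, 5, -7
Bring down 2.
  2 * 6 = 12; 12 - 6 = 6
  6 * 6 = 36; 36 + 8 = 44
  44 * 6 = 264; 264 + 5 = 269
  269 * 6 = 1614; 1614 - 7 = 1607
Quotient: 2n^3 + 6n^2 + 44n + 269, Remainder: 1607


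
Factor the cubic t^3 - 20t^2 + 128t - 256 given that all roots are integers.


Try integer roots (divisors of -256). t=8: p(8)=0.
Divide out (t - 8): quotient is t^2 - 12t + 32.
Factor the quadratic: (t - 8)(t - 4)
Result: (t - 8)(t - 8)(t - 4)


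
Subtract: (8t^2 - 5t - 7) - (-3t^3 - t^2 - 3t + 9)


Distribute the minus sign:
  (8t^2 - 5t - 7)
- (-3t^3 - t^2 - 3t + 9)
Negate second polynomial: 3t^3 + t^2 + 3t - 9
Add: 3t^3 + 9t^2 - 2t - 16


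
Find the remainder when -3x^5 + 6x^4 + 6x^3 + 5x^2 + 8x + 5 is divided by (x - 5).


By the Remainder Theorem, the remainder equals p(5):
  -3*(5)^5 = -9375
  6*(5)^4 = 3750
  6*(5)^3 = 750
  5*(5)^2 = 125
  8*(5)^1 = 40
  constant: 5
Sum: -9375 + 3750 + 750 + 125 + 40 + 5 = -4705


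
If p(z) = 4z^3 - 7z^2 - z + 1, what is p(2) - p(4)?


p(2) = 3
p(4) = 141
p(2) - p(4) = 3 - 141 = -138


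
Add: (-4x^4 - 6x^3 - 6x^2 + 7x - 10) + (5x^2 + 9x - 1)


Align terms by degree and add:
  -4x^4 - 6x^3 - 6x^2 + 7x - 10
+ 5x^2 + 9x - 1
= -4x^4 - 6x^3 - x^2 + 16x - 11


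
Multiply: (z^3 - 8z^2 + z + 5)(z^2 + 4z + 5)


Distribute each term of the first polynomial:
  (z^3)(z^2 + 4z + 5) = z^5 + 4z^4 + 5z^3
  (-8z^2)(z^2 + 4z + 5) = -8z^4 - 32z^3 - 40z^2
  (z)(z^2 + 4z + 5) = z^3 + 4z^2 + 5z
  (5)(z^2 + 4z + 5) = 5z^2 + 20z + 25
Sum: z^5 - 4z^4 - 26z^3 - 31z^2 + 25z + 25


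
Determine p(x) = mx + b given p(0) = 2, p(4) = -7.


p(x) = mx + b. Using p(0)=2, p(4)=-7:
m = (2 + 7)/(0 - 4) = 9/-4 = -9/4
b = 2 - m*(0) = 2 = 2
p(x) = -(9/4)x + 2


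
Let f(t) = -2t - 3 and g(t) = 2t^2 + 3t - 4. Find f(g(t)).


Substitute g(t) into f:
f(g(t)) = -2*(2t^2 + 3t - 4) + (-3)
Expand and combine: -4t^2 - 6t + 5


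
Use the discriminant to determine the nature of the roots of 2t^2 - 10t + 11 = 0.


D = b^2 - 4ac = (-10)^2 - 4(2)(11) = 100 - 88 = 12
Since D > 0: two distinct irrational roots


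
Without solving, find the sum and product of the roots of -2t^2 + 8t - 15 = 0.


For at^2+bt+c=0: sum = -b/a, product = c/a.
a=-2, b=8, c=-15
Sum = -(8)/-2 = 4
Product = (-15)/-2 = 15/2


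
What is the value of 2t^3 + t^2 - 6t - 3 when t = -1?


Using direct substitution:
  2 * (-1)^3 = -2
  1 * (-1)^2 = 1
  -6 * (-1)^1 = 6
  constant: -3
Sum = -2 + 1 + 6 - 3 = 2


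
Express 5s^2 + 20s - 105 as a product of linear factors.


Roots satisfy r1 + r2 = -b/a = -4 and r1*r2 = c/a = -21.
So r1 = -7, r2 = 3.
5s^2 + 20s - 105 = 5(s - r1)(s - r2) = 5(s + 7)(s - 3)


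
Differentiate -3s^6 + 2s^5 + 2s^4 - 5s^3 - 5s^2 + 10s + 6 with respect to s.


Apply the power rule term by term:
  d/ds(-3s^6) = -18s^5
  d/ds(2s^5) = 10s^4
  d/ds(2s^4) = 8s^3
  d/ds(-5s^3) = -15s^2
  d/ds(-5s^2) = -10s
  d/ds(10s) = 10
  d/ds(6) = 0
p'(s) = -18s^5 + 10s^4 + 8s^3 - 15s^2 - 10s + 10


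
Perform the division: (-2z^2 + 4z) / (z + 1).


(-2z^2 + 4z) / (z + 1)
Step 1: -2z * (z + 1) = -2z^2 - 2z; subtract.
Step 2: 6 * (z + 1) = 6z + 6; subtract.
Quotient: -2z + 6, Remainder: -6


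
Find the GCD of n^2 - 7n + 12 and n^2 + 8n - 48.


Factor each:
  n^2 - 7n + 12 = (n - 4)(n - 3)
  n^2 + 8n - 48 = (n - 4)(n + 12)
Common monic factor: n - 4


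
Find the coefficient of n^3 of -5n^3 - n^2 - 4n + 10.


Read off the coefficient of n^3: -5


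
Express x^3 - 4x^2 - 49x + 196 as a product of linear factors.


Try integer roots (divisors of 196). x=4: p(4)=0.
Divide out (x - 4): quotient is x^2 - 49.
Factor the quadratic: (x + 7)(x - 7)
Result: (x - 4)(x + 7)(x - 7)


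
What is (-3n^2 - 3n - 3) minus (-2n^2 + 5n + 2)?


Distribute the minus sign:
  (-3n^2 - 3n - 3)
- (-2n^2 + 5n + 2)
Negate second polynomial: 2n^2 - 5n - 2
Add: -n^2 - 8n - 5


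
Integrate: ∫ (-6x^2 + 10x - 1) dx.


Reverse power rule on each term:
  ∫ -6x^2 dx = -2x^3
  ∫ 10x dx = 5x^2
  ∫ -1 dx = -x
F(x) = -2x^3 + 5x^2 - x + C


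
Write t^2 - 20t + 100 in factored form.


Roots satisfy r1 + r2 = -b/a = 20 and r1*r2 = c/a = 100.
So r1 = 10, r2 = 10.
t^2 - 20t + 100 = (t - r1)(t - r2) = (t - 10)(t - 10)


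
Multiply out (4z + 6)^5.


Expand (4z + 6)^5 by repeated multiplication:
  (4z + 6)^2 = 16z^2 + 48z + 36
  (4z + 6)^3 = 64z^3 + 288z^2 + 432z + 216
  (4z + 6)^4 = 256z^4 + 1536z^3 + 3456z^2 + 3456z + 1296
= 1024z^5 + 7680z^4 + 23040z^3 + 34560z^2 + 25920z + 7776


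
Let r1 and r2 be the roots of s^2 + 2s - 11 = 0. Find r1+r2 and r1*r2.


For as^2+bs+c=0: sum = -b/a, product = c/a.
a=1, b=2, c=-11
Sum = -(2)/1 = -2
Product = (-11)/1 = -11


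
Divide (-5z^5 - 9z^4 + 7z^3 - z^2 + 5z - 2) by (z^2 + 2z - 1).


(-5z^5 - 9z^4 + 7z^3 - z^2 + 5z - 2) / (z^2 + 2z - 1)
Step 1: -5z^3 * (z^2 + 2z - 1) = -5z^5 - 10z^4 + 5z^3; subtract.
Step 2: z^2 * (z^2 + 2z - 1) = z^4 + 2z^3 - z^2; subtract.
Step 3: 0 * (z^2 + 2z - 1) = 0; subtract.
Step 4: 0 * (z^2 + 2z - 1) = 0; subtract.
Quotient: -5z^3 + z^2, Remainder: 5z - 2


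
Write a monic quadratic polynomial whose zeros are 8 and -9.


p(u) = (u - 8)(u + 9)
Expand: u^2 + u - 72


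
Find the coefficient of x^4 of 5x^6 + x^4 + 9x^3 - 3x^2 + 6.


Read off the coefficient of x^4: 1


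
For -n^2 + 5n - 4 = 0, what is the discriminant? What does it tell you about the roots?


D = b^2 - 4ac = (5)^2 - 4(-1)(-4) = 25 - 16 = 9
Since D > 0: two distinct rational roots


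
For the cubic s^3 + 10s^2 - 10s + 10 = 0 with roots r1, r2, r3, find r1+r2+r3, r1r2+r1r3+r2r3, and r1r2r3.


Monic cubic s^3+bs^2+cs+d=0: sum=-b, pairwise sum=c, product=-d.
b=10, c=-10, d=10
r1+r2+r3 = -10
r1r2+r1r3+r2r3 = -10
r1r2r3 = -10


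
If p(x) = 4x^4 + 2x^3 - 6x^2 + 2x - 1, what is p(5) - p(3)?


p(5) = 2609
p(3) = 329
p(5) - p(3) = 2609 - 329 = 2280


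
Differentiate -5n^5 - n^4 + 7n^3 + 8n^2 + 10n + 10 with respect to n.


Apply the power rule term by term:
  d/dn(-5n^5) = -25n^4
  d/dn(-n^4) = -4n^3
  d/dn(7n^3) = 21n^2
  d/dn(8n^2) = 16n
  d/dn(10n) = 10
  d/dn(10) = 0
p'(n) = -25n^4 - 4n^3 + 21n^2 + 16n + 10


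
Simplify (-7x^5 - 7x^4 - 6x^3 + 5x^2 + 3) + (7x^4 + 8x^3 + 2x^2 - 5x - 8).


Align terms by degree and add:
  -7x^5 - 7x^4 - 6x^3 + 5x^2 + 3
+ 7x^4 + 8x^3 + 2x^2 - 5x - 8
= -7x^5 + 2x^3 + 7x^2 - 5x - 5


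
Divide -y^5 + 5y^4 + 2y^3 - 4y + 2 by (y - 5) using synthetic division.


Synthetic division with c = 5. Coefficients: -1, 5, 2, 0, -4, 2
Bring down -1.
  -1 * 5 = -5; -5 + 5 = 0
  0 * 5 = 0; 0 + 2 = 2
  2 * 5 = 10; 10 + 0 = 10
  10 * 5 = 50; 50 - 4 = 46
  46 * 5 = 230; 230 + 2 = 232
Quotient: -y^4 + 2y^2 + 10y + 46, Remainder: 232


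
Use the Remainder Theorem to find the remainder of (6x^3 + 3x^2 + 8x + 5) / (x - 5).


By the Remainder Theorem, the remainder equals p(5):
  6*(5)^3 = 750
  3*(5)^2 = 75
  8*(5)^1 = 40
  constant: 5
Sum: 750 + 75 + 40 + 5 = 870


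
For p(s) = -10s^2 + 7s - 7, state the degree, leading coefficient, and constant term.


Highest power of s is 2, with coefficient -10. Constant term is -7.
Degree = 2, leading coefficient = -10, constant term = -7


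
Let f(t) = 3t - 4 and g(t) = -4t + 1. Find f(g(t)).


Substitute g(t) into f:
f(g(t)) = 3*(-4t + 1) + (-4)
Expand and combine: -12t - 1


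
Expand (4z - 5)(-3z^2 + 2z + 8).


Distribute each term of the first polynomial:
  (4z)(-3z^2 + 2z + 8) = -12z^3 + 8z^2 + 32z
  (-5)(-3z^2 + 2z + 8) = 15z^2 - 10z - 40
Sum: -12z^3 + 23z^2 + 22z - 40


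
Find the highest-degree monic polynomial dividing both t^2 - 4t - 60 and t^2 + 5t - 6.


Factor each:
  t^2 - 4t - 60 = (t + 6)(t - 10)
  t^2 + 5t - 6 = (t + 6)(t - 1)
Common monic factor: t + 6


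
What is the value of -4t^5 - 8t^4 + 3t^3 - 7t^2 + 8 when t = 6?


Using direct substitution:
  -4 * (6)^5 = -31104
  -8 * (6)^4 = -10368
  3 * (6)^3 = 648
  -7 * (6)^2 = -252
  0 * (6)^1 = 0
  constant: 8
Sum = -31104 - 10368 + 648 - 252 + 0 + 8 = -41068


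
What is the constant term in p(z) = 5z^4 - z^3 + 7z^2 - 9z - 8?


Read off the constant term: -8


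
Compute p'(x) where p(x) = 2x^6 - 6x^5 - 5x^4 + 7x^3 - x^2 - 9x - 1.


Apply the power rule term by term:
  d/dx(2x^6) = 12x^5
  d/dx(-6x^5) = -30x^4
  d/dx(-5x^4) = -20x^3
  d/dx(7x^3) = 21x^2
  d/dx(-x^2) = -2x
  d/dx(-9x) = -9
  d/dx(-1) = 0
p'(x) = 12x^5 - 30x^4 - 20x^3 + 21x^2 - 2x - 9


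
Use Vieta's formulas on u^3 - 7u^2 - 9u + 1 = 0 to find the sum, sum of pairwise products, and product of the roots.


Monic cubic u^3+bu^2+cu+d=0: sum=-b, pairwise sum=c, product=-d.
b=-7, c=-9, d=1
r1+r2+r3 = 7
r1r2+r1r3+r2r3 = -9
r1r2r3 = -1


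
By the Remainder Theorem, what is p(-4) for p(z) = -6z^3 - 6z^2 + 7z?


By the Remainder Theorem, the remainder equals p(-4):
  -6*(-4)^3 = 384
  -6*(-4)^2 = -96
  7*(-4)^1 = -28
  constant: 0
Sum: 384 - 96 - 28 + 0 = 260


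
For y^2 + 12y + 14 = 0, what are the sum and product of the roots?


For ay^2+by+c=0: sum = -b/a, product = c/a.
a=1, b=12, c=14
Sum = -(12)/1 = -12
Product = (14)/1 = 14


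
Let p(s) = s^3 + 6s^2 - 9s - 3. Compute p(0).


Using direct substitution:
  1 * (0)^3 = 0
  6 * (0)^2 = 0
  -9 * (0)^1 = 0
  constant: -3
Sum = 0 + 0 + 0 - 3 = -3


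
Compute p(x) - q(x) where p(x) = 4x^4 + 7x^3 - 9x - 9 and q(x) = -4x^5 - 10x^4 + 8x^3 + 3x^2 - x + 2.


Distribute the minus sign:
  (4x^4 + 7x^3 - 9x - 9)
- (-4x^5 - 10x^4 + 8x^3 + 3x^2 - x + 2)
Negate second polynomial: 4x^5 + 10x^4 - 8x^3 - 3x^2 + x - 2
Add: 4x^5 + 14x^4 - x^3 - 3x^2 - 8x - 11


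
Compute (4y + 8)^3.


Expand (4y + 8)^3 by repeated multiplication:
  (4y + 8)^2 = 16y^2 + 64y + 64
= 64y^3 + 384y^2 + 768y + 512


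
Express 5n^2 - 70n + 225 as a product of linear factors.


Roots satisfy r1 + r2 = -b/a = 14 and r1*r2 = c/a = 45.
So r1 = 5, r2 = 9.
5n^2 - 70n + 225 = 5(n - r1)(n - r2) = 5(n - 5)(n - 9)


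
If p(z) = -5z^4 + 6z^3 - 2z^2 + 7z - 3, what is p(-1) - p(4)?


p(-1) = -23
p(4) = -903
p(-1) - p(4) = -23 + 903 = 880


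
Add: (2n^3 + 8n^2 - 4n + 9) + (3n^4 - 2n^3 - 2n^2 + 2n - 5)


Align terms by degree and add:
  2n^3 + 8n^2 - 4n + 9
+ 3n^4 - 2n^3 - 2n^2 + 2n - 5
= 3n^4 + 6n^2 - 2n + 4


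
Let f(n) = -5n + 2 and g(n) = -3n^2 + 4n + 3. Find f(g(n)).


Substitute g(n) into f:
f(g(n)) = -5*(-3n^2 + 4n + 3) + 2
Expand and combine: 15n^2 - 20n - 13


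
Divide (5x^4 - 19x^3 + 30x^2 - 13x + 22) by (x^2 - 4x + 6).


(5x^4 - 19x^3 + 30x^2 - 13x + 22) / (x^2 - 4x + 6)
Step 1: 5x^2 * (x^2 - 4x + 6) = 5x^4 - 20x^3 + 30x^2; subtract.
Step 2: x * (x^2 - 4x + 6) = x^3 - 4x^2 + 6x; subtract.
Step 3: 4 * (x^2 - 4x + 6) = 4x^2 - 16x + 24; subtract.
Quotient: 5x^2 + x + 4, Remainder: -3x - 2


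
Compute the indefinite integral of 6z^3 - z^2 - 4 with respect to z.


Reverse power rule on each term:
  ∫ 6z^3 dz = (3/2)z^4
  ∫ -z^2 dz = -(1/3)z^3
  ∫ -4 dz = -4z
F(z) = (3/2)z^4 - (1/3)z^3 - 4z + C


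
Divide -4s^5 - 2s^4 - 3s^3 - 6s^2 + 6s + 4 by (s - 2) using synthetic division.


Synthetic division with c = 2. Coefficients: -4, -2, -3, -6, 6, 4
Bring down -4.
  -4 * 2 = -8; -8 - 2 = -10
  -10 * 2 = -20; -20 - 3 = -23
  -23 * 2 = -46; -46 - 6 = -52
  -52 * 2 = -104; -104 + 6 = -98
  -98 * 2 = -196; -196 + 4 = -192
Quotient: -4s^4 - 10s^3 - 23s^2 - 52s - 98, Remainder: -192


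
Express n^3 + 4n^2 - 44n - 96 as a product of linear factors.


Try integer roots (divisors of -96). n=-2: p(-2)=0.
Divide out (n + 2): quotient is n^2 + 2n - 48.
Factor the quadratic: (n + 8)(n - 6)
Result: (n + 2)(n + 8)(n - 6)


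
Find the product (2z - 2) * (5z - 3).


Distribute each term of the first polynomial:
  (2z)(5z - 3) = 10z^2 - 6z
  (-2)(5z - 3) = -10z + 6
Sum: 10z^2 - 16z + 6


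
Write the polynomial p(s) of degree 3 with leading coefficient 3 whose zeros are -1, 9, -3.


p(s) = 3(s + 1)(s - 9)(s + 3)
Expand: 3s^3 - 15s^2 - 99s - 81


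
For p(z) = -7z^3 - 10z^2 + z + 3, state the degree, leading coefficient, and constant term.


Highest power of z is 3, with coefficient -7. Constant term is 3.
Degree = 3, leading coefficient = -7, constant term = 3


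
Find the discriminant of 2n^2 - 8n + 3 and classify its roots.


D = b^2 - 4ac = (-8)^2 - 4(2)(3) = 64 - 24 = 40
Since D > 0: two distinct irrational roots


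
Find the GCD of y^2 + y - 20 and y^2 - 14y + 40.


Factor each:
  y^2 + y - 20 = (y - 4)(y + 5)
  y^2 - 14y + 40 = (y - 4)(y - 10)
Common monic factor: y - 4


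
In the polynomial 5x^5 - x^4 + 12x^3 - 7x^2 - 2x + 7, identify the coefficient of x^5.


Read off the coefficient of x^5: 5


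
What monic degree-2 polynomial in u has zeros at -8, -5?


p(u) = (u + 8)(u + 5)
Expand: u^2 + 13u + 40


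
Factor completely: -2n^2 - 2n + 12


Roots satisfy r1 + r2 = -b/a = -1 and r1*r2 = c/a = -6.
So r1 = -3, r2 = 2.
-2n^2 - 2n + 12 = -2(n - r1)(n - r2) = -2(n + 3)(n - 2)


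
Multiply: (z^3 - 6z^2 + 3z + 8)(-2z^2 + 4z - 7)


Distribute each term of the first polynomial:
  (z^3)(-2z^2 + 4z - 7) = -2z^5 + 4z^4 - 7z^3
  (-6z^2)(-2z^2 + 4z - 7) = 12z^4 - 24z^3 + 42z^2
  (3z)(-2z^2 + 4z - 7) = -6z^3 + 12z^2 - 21z
  (8)(-2z^2 + 4z - 7) = -16z^2 + 32z - 56
Sum: -2z^5 + 16z^4 - 37z^3 + 38z^2 + 11z - 56


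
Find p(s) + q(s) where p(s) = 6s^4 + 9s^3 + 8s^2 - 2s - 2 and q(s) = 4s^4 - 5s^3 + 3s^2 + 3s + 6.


Align terms by degree and add:
  6s^4 + 9s^3 + 8s^2 - 2s - 2
+ 4s^4 - 5s^3 + 3s^2 + 3s + 6
= 10s^4 + 4s^3 + 11s^2 + s + 4


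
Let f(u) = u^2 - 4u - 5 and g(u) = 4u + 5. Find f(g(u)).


Substitute g(u) into f:
f(g(u)) = 1*(4u + 5)^2 + (-4)*(4u + 5) + (-5)
(4u + 5)^2 = 16u^2 + 40u + 25
Expand and combine: 16u^2 + 24u


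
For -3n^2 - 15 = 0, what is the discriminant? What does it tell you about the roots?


D = b^2 - 4ac = (0)^2 - 4(-3)(-15) = 0 - 180 = -180
Since D < 0: two complex conjugate roots (no real roots)


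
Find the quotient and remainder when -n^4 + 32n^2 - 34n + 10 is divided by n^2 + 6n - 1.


(-n^4 + 32n^2 - 34n + 10) / (n^2 + 6n - 1)
Step 1: -n^2 * (n^2 + 6n - 1) = -n^4 - 6n^3 + n^2; subtract.
Step 2: 6n * (n^2 + 6n - 1) = 6n^3 + 36n^2 - 6n; subtract.
Step 3: -5 * (n^2 + 6n - 1) = -5n^2 - 30n + 5; subtract.
Quotient: -n^2 + 6n - 5, Remainder: 2n + 5


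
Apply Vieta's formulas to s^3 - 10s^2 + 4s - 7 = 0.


Monic cubic s^3+bs^2+cs+d=0: sum=-b, pairwise sum=c, product=-d.
b=-10, c=4, d=-7
r1+r2+r3 = 10
r1r2+r1r3+r2r3 = 4
r1r2r3 = 7


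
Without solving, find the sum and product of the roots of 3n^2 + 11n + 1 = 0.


For an^2+bn+c=0: sum = -b/a, product = c/a.
a=3, b=11, c=1
Sum = -(11)/3 = -11/3
Product = (1)/3 = 1/3


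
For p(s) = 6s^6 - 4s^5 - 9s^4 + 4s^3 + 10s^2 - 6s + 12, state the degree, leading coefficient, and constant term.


Highest power of s is 6, with coefficient 6. Constant term is 12.
Degree = 6, leading coefficient = 6, constant term = 12


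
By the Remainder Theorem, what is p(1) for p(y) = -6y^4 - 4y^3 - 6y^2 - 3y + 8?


By the Remainder Theorem, the remainder equals p(1):
  -6*(1)^4 = -6
  -4*(1)^3 = -4
  -6*(1)^2 = -6
  -3*(1)^1 = -3
  constant: 8
Sum: -6 - 4 - 6 - 3 + 8 = -11


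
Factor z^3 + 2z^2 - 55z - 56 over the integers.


Try integer roots (divisors of -56). z=-1: p(-1)=0.
Divide out (z + 1): quotient is z^2 + z - 56.
Factor the quadratic: (z + 8)(z - 7)
Result: (z + 1)(z + 8)(z - 7)


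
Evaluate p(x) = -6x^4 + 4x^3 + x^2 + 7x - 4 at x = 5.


Using direct substitution:
  -6 * (5)^4 = -3750
  4 * (5)^3 = 500
  1 * (5)^2 = 25
  7 * (5)^1 = 35
  constant: -4
Sum = -3750 + 500 + 25 + 35 - 4 = -3194


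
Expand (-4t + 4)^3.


Expand (-4t + 4)^3 by repeated multiplication:
  (-4t + 4)^2 = 16t^2 - 32t + 16
= -64t^3 + 192t^2 - 192t + 64


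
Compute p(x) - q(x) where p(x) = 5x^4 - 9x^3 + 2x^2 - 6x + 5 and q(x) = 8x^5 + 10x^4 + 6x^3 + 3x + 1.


Distribute the minus sign:
  (5x^4 - 9x^3 + 2x^2 - 6x + 5)
- (8x^5 + 10x^4 + 6x^3 + 3x + 1)
Negate second polynomial: -8x^5 - 10x^4 - 6x^3 - 3x - 1
Add: -8x^5 - 5x^4 - 15x^3 + 2x^2 - 9x + 4
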